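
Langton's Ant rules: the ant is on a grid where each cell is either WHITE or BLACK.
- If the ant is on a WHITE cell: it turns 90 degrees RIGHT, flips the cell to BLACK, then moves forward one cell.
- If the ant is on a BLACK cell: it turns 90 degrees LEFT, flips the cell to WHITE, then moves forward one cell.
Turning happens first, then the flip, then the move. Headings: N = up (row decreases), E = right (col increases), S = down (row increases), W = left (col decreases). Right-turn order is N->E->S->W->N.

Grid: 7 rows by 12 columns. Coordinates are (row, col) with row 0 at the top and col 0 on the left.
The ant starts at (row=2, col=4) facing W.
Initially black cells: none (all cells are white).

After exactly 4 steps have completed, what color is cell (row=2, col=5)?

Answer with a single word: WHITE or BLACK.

Answer: BLACK

Derivation:
Step 1: on WHITE (2,4): turn R to N, flip to black, move to (1,4). |black|=1
Step 2: on WHITE (1,4): turn R to E, flip to black, move to (1,5). |black|=2
Step 3: on WHITE (1,5): turn R to S, flip to black, move to (2,5). |black|=3
Step 4: on WHITE (2,5): turn R to W, flip to black, move to (2,4). |black|=4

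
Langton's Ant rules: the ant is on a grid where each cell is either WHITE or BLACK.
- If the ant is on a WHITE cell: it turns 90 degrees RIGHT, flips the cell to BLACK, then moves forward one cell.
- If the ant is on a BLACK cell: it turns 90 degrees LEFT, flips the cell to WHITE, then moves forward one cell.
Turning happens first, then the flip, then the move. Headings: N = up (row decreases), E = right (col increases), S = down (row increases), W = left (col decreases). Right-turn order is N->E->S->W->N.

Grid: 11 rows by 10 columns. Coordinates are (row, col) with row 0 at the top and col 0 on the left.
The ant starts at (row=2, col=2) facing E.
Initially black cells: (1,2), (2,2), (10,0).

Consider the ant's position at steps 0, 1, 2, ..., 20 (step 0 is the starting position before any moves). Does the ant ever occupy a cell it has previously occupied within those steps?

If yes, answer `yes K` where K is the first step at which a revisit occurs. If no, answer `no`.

Answer: yes 5

Derivation:
Step 1: on BLACK (2,2): turn L to N, flip to white, move to (1,2). |black|=2 — new cell
Step 2: on BLACK (1,2): turn L to W, flip to white, move to (1,1). |black|=1 — new cell
Step 3: on WHITE (1,1): turn R to N, flip to black, move to (0,1). |black|=2 — new cell
Step 4: on WHITE (0,1): turn R to E, flip to black, move to (0,2). |black|=3 — new cell
Step 5: on WHITE (0,2): turn R to S, flip to black, move to (1,2). |black|=4 — REVISIT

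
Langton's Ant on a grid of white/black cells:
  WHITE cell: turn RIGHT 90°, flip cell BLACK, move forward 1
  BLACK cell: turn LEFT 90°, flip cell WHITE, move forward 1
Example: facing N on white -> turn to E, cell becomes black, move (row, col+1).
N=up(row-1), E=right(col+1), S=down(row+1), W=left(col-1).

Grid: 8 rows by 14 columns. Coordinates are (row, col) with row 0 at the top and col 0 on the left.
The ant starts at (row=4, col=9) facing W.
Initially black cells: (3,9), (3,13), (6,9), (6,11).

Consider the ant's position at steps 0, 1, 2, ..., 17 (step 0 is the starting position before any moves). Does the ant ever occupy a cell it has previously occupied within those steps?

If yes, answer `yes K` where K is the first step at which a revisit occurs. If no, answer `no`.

Answer: yes 5

Derivation:
Step 1: on WHITE (4,9): turn R to N, flip to black, move to (3,9). |black|=5 — new cell
Step 2: on BLACK (3,9): turn L to W, flip to white, move to (3,8). |black|=4 — new cell
Step 3: on WHITE (3,8): turn R to N, flip to black, move to (2,8). |black|=5 — new cell
Step 4: on WHITE (2,8): turn R to E, flip to black, move to (2,9). |black|=6 — new cell
Step 5: on WHITE (2,9): turn R to S, flip to black, move to (3,9). |black|=7 — REVISIT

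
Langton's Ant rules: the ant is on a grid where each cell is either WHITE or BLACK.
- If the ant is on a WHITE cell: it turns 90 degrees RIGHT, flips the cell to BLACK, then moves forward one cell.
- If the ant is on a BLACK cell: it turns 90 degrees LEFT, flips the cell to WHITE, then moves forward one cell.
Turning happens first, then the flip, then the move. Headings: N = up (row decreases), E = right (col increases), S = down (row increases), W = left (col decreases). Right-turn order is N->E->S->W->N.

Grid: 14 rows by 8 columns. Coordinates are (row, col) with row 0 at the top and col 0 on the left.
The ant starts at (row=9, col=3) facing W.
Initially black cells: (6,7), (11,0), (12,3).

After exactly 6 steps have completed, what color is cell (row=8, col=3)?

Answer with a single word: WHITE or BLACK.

Answer: BLACK

Derivation:
Step 1: on WHITE (9,3): turn R to N, flip to black, move to (8,3). |black|=4
Step 2: on WHITE (8,3): turn R to E, flip to black, move to (8,4). |black|=5
Step 3: on WHITE (8,4): turn R to S, flip to black, move to (9,4). |black|=6
Step 4: on WHITE (9,4): turn R to W, flip to black, move to (9,3). |black|=7
Step 5: on BLACK (9,3): turn L to S, flip to white, move to (10,3). |black|=6
Step 6: on WHITE (10,3): turn R to W, flip to black, move to (10,2). |black|=7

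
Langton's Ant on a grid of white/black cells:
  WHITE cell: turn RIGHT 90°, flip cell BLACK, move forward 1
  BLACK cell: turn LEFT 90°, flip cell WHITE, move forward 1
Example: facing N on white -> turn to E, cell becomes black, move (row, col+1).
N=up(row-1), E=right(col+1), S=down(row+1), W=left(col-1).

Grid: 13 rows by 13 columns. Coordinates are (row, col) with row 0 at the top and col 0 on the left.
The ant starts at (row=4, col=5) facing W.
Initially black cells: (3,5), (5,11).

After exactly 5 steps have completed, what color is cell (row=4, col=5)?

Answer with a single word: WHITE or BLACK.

Answer: BLACK

Derivation:
Step 1: on WHITE (4,5): turn R to N, flip to black, move to (3,5). |black|=3
Step 2: on BLACK (3,5): turn L to W, flip to white, move to (3,4). |black|=2
Step 3: on WHITE (3,4): turn R to N, flip to black, move to (2,4). |black|=3
Step 4: on WHITE (2,4): turn R to E, flip to black, move to (2,5). |black|=4
Step 5: on WHITE (2,5): turn R to S, flip to black, move to (3,5). |black|=5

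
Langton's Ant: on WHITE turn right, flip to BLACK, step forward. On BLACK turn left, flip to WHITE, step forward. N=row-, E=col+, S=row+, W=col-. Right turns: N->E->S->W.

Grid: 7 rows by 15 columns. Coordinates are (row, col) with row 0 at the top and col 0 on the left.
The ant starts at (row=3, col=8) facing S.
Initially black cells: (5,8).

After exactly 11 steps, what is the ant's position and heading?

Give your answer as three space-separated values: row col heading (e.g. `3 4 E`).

Step 1: on WHITE (3,8): turn R to W, flip to black, move to (3,7). |black|=2
Step 2: on WHITE (3,7): turn R to N, flip to black, move to (2,7). |black|=3
Step 3: on WHITE (2,7): turn R to E, flip to black, move to (2,8). |black|=4
Step 4: on WHITE (2,8): turn R to S, flip to black, move to (3,8). |black|=5
Step 5: on BLACK (3,8): turn L to E, flip to white, move to (3,9). |black|=4
Step 6: on WHITE (3,9): turn R to S, flip to black, move to (4,9). |black|=5
Step 7: on WHITE (4,9): turn R to W, flip to black, move to (4,8). |black|=6
Step 8: on WHITE (4,8): turn R to N, flip to black, move to (3,8). |black|=7
Step 9: on WHITE (3,8): turn R to E, flip to black, move to (3,9). |black|=8
Step 10: on BLACK (3,9): turn L to N, flip to white, move to (2,9). |black|=7
Step 11: on WHITE (2,9): turn R to E, flip to black, move to (2,10). |black|=8

Answer: 2 10 E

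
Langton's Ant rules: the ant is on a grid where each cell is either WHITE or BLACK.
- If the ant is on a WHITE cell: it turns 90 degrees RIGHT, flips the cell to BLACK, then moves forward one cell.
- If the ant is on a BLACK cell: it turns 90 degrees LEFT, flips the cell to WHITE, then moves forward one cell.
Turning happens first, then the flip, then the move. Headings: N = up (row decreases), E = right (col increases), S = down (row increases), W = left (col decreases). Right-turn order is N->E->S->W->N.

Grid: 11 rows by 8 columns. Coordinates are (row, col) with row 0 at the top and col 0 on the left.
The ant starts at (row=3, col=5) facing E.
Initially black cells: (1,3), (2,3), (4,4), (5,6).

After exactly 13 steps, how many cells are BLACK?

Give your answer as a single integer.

Answer: 11

Derivation:
Step 1: on WHITE (3,5): turn R to S, flip to black, move to (4,5). |black|=5
Step 2: on WHITE (4,5): turn R to W, flip to black, move to (4,4). |black|=6
Step 3: on BLACK (4,4): turn L to S, flip to white, move to (5,4). |black|=5
Step 4: on WHITE (5,4): turn R to W, flip to black, move to (5,3). |black|=6
Step 5: on WHITE (5,3): turn R to N, flip to black, move to (4,3). |black|=7
Step 6: on WHITE (4,3): turn R to E, flip to black, move to (4,4). |black|=8
Step 7: on WHITE (4,4): turn R to S, flip to black, move to (5,4). |black|=9
Step 8: on BLACK (5,4): turn L to E, flip to white, move to (5,5). |black|=8
Step 9: on WHITE (5,5): turn R to S, flip to black, move to (6,5). |black|=9
Step 10: on WHITE (6,5): turn R to W, flip to black, move to (6,4). |black|=10
Step 11: on WHITE (6,4): turn R to N, flip to black, move to (5,4). |black|=11
Step 12: on WHITE (5,4): turn R to E, flip to black, move to (5,5). |black|=12
Step 13: on BLACK (5,5): turn L to N, flip to white, move to (4,5). |black|=11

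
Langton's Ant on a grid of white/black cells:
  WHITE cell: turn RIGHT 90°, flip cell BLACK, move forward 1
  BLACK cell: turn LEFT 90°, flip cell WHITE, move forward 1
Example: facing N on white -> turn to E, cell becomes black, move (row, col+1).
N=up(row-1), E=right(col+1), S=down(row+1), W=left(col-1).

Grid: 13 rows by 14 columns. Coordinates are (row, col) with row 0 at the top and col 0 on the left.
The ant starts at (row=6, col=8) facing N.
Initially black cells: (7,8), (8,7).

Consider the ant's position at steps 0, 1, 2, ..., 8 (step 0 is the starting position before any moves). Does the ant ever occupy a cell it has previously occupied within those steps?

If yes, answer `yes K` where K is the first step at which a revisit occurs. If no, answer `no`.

Step 1: on WHITE (6,8): turn R to E, flip to black, move to (6,9). |black|=3 — new cell
Step 2: on WHITE (6,9): turn R to S, flip to black, move to (7,9). |black|=4 — new cell
Step 3: on WHITE (7,9): turn R to W, flip to black, move to (7,8). |black|=5 — new cell
Step 4: on BLACK (7,8): turn L to S, flip to white, move to (8,8). |black|=4 — new cell
Step 5: on WHITE (8,8): turn R to W, flip to black, move to (8,7). |black|=5 — new cell
Step 6: on BLACK (8,7): turn L to S, flip to white, move to (9,7). |black|=4 — new cell
Step 7: on WHITE (9,7): turn R to W, flip to black, move to (9,6). |black|=5 — new cell
Step 8: on WHITE (9,6): turn R to N, flip to black, move to (8,6). |black|=6 — new cell
No revisit within 8 steps.

Answer: no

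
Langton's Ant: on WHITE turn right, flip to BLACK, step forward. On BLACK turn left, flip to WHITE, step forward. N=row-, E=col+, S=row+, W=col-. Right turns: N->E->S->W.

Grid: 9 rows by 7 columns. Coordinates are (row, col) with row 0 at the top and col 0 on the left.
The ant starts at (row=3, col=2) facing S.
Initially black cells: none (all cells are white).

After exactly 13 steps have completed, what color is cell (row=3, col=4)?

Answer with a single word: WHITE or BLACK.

Answer: BLACK

Derivation:
Step 1: on WHITE (3,2): turn R to W, flip to black, move to (3,1). |black|=1
Step 2: on WHITE (3,1): turn R to N, flip to black, move to (2,1). |black|=2
Step 3: on WHITE (2,1): turn R to E, flip to black, move to (2,2). |black|=3
Step 4: on WHITE (2,2): turn R to S, flip to black, move to (3,2). |black|=4
Step 5: on BLACK (3,2): turn L to E, flip to white, move to (3,3). |black|=3
Step 6: on WHITE (3,3): turn R to S, flip to black, move to (4,3). |black|=4
Step 7: on WHITE (4,3): turn R to W, flip to black, move to (4,2). |black|=5
Step 8: on WHITE (4,2): turn R to N, flip to black, move to (3,2). |black|=6
Step 9: on WHITE (3,2): turn R to E, flip to black, move to (3,3). |black|=7
Step 10: on BLACK (3,3): turn L to N, flip to white, move to (2,3). |black|=6
Step 11: on WHITE (2,3): turn R to E, flip to black, move to (2,4). |black|=7
Step 12: on WHITE (2,4): turn R to S, flip to black, move to (3,4). |black|=8
Step 13: on WHITE (3,4): turn R to W, flip to black, move to (3,3). |black|=9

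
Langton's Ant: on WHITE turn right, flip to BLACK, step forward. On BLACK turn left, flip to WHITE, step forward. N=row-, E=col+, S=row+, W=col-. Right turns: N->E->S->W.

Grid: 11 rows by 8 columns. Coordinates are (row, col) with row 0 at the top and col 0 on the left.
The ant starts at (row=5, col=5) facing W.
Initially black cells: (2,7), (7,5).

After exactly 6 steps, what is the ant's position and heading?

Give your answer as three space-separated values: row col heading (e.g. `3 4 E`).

Step 1: on WHITE (5,5): turn R to N, flip to black, move to (4,5). |black|=3
Step 2: on WHITE (4,5): turn R to E, flip to black, move to (4,6). |black|=4
Step 3: on WHITE (4,6): turn R to S, flip to black, move to (5,6). |black|=5
Step 4: on WHITE (5,6): turn R to W, flip to black, move to (5,5). |black|=6
Step 5: on BLACK (5,5): turn L to S, flip to white, move to (6,5). |black|=5
Step 6: on WHITE (6,5): turn R to W, flip to black, move to (6,4). |black|=6

Answer: 6 4 W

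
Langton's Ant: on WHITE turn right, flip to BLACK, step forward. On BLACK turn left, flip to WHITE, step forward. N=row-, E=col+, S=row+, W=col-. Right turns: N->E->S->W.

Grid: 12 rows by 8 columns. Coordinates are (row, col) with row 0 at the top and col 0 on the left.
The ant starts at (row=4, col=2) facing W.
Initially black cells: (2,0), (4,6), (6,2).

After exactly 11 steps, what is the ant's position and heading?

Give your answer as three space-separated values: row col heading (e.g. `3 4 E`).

Answer: 6 3 S

Derivation:
Step 1: on WHITE (4,2): turn R to N, flip to black, move to (3,2). |black|=4
Step 2: on WHITE (3,2): turn R to E, flip to black, move to (3,3). |black|=5
Step 3: on WHITE (3,3): turn R to S, flip to black, move to (4,3). |black|=6
Step 4: on WHITE (4,3): turn R to W, flip to black, move to (4,2). |black|=7
Step 5: on BLACK (4,2): turn L to S, flip to white, move to (5,2). |black|=6
Step 6: on WHITE (5,2): turn R to W, flip to black, move to (5,1). |black|=7
Step 7: on WHITE (5,1): turn R to N, flip to black, move to (4,1). |black|=8
Step 8: on WHITE (4,1): turn R to E, flip to black, move to (4,2). |black|=9
Step 9: on WHITE (4,2): turn R to S, flip to black, move to (5,2). |black|=10
Step 10: on BLACK (5,2): turn L to E, flip to white, move to (5,3). |black|=9
Step 11: on WHITE (5,3): turn R to S, flip to black, move to (6,3). |black|=10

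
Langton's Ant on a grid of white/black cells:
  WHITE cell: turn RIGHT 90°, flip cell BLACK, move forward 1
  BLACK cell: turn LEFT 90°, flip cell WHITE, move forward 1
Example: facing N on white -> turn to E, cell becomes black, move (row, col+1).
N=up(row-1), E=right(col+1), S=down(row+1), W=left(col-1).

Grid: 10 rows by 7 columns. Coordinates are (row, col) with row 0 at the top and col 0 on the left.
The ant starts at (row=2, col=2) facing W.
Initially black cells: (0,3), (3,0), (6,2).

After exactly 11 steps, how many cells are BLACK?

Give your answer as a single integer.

Answer: 10

Derivation:
Step 1: on WHITE (2,2): turn R to N, flip to black, move to (1,2). |black|=4
Step 2: on WHITE (1,2): turn R to E, flip to black, move to (1,3). |black|=5
Step 3: on WHITE (1,3): turn R to S, flip to black, move to (2,3). |black|=6
Step 4: on WHITE (2,3): turn R to W, flip to black, move to (2,2). |black|=7
Step 5: on BLACK (2,2): turn L to S, flip to white, move to (3,2). |black|=6
Step 6: on WHITE (3,2): turn R to W, flip to black, move to (3,1). |black|=7
Step 7: on WHITE (3,1): turn R to N, flip to black, move to (2,1). |black|=8
Step 8: on WHITE (2,1): turn R to E, flip to black, move to (2,2). |black|=9
Step 9: on WHITE (2,2): turn R to S, flip to black, move to (3,2). |black|=10
Step 10: on BLACK (3,2): turn L to E, flip to white, move to (3,3). |black|=9
Step 11: on WHITE (3,3): turn R to S, flip to black, move to (4,3). |black|=10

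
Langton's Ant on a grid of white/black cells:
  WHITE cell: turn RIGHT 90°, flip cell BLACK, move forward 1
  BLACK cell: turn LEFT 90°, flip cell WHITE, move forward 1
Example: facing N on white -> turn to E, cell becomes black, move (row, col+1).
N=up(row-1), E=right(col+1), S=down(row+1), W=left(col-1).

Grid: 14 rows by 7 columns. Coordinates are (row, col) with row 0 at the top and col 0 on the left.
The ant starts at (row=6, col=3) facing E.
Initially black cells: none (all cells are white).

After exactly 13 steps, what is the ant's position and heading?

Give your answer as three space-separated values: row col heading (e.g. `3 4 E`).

Step 1: on WHITE (6,3): turn R to S, flip to black, move to (7,3). |black|=1
Step 2: on WHITE (7,3): turn R to W, flip to black, move to (7,2). |black|=2
Step 3: on WHITE (7,2): turn R to N, flip to black, move to (6,2). |black|=3
Step 4: on WHITE (6,2): turn R to E, flip to black, move to (6,3). |black|=4
Step 5: on BLACK (6,3): turn L to N, flip to white, move to (5,3). |black|=3
Step 6: on WHITE (5,3): turn R to E, flip to black, move to (5,4). |black|=4
Step 7: on WHITE (5,4): turn R to S, flip to black, move to (6,4). |black|=5
Step 8: on WHITE (6,4): turn R to W, flip to black, move to (6,3). |black|=6
Step 9: on WHITE (6,3): turn R to N, flip to black, move to (5,3). |black|=7
Step 10: on BLACK (5,3): turn L to W, flip to white, move to (5,2). |black|=6
Step 11: on WHITE (5,2): turn R to N, flip to black, move to (4,2). |black|=7
Step 12: on WHITE (4,2): turn R to E, flip to black, move to (4,3). |black|=8
Step 13: on WHITE (4,3): turn R to S, flip to black, move to (5,3). |black|=9

Answer: 5 3 S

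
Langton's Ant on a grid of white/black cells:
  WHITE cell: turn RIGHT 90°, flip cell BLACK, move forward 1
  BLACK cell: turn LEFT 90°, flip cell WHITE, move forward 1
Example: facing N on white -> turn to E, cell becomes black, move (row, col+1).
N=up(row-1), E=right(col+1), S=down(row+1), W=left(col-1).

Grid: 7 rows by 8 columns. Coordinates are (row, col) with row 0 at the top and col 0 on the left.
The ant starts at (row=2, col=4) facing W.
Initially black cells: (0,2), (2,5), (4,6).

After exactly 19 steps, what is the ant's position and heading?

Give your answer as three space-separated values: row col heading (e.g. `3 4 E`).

Answer: 0 7 N

Derivation:
Step 1: on WHITE (2,4): turn R to N, flip to black, move to (1,4). |black|=4
Step 2: on WHITE (1,4): turn R to E, flip to black, move to (1,5). |black|=5
Step 3: on WHITE (1,5): turn R to S, flip to black, move to (2,5). |black|=6
Step 4: on BLACK (2,5): turn L to E, flip to white, move to (2,6). |black|=5
Step 5: on WHITE (2,6): turn R to S, flip to black, move to (3,6). |black|=6
Step 6: on WHITE (3,6): turn R to W, flip to black, move to (3,5). |black|=7
Step 7: on WHITE (3,5): turn R to N, flip to black, move to (2,5). |black|=8
Step 8: on WHITE (2,5): turn R to E, flip to black, move to (2,6). |black|=9
Step 9: on BLACK (2,6): turn L to N, flip to white, move to (1,6). |black|=8
Step 10: on WHITE (1,6): turn R to E, flip to black, move to (1,7). |black|=9
Step 11: on WHITE (1,7): turn R to S, flip to black, move to (2,7). |black|=10
Step 12: on WHITE (2,7): turn R to W, flip to black, move to (2,6). |black|=11
Step 13: on WHITE (2,6): turn R to N, flip to black, move to (1,6). |black|=12
Step 14: on BLACK (1,6): turn L to W, flip to white, move to (1,5). |black|=11
Step 15: on BLACK (1,5): turn L to S, flip to white, move to (2,5). |black|=10
Step 16: on BLACK (2,5): turn L to E, flip to white, move to (2,6). |black|=9
Step 17: on BLACK (2,6): turn L to N, flip to white, move to (1,6). |black|=8
Step 18: on WHITE (1,6): turn R to E, flip to black, move to (1,7). |black|=9
Step 19: on BLACK (1,7): turn L to N, flip to white, move to (0,7). |black|=8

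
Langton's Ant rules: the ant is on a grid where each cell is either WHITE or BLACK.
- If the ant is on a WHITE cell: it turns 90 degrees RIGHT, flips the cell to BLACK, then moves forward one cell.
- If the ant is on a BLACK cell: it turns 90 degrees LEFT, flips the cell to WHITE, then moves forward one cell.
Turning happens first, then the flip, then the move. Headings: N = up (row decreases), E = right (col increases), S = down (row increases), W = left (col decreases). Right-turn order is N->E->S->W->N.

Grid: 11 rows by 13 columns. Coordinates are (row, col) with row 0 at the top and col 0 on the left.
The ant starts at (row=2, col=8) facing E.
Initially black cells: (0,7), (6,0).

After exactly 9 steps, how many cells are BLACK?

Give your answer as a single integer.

Answer: 9

Derivation:
Step 1: on WHITE (2,8): turn R to S, flip to black, move to (3,8). |black|=3
Step 2: on WHITE (3,8): turn R to W, flip to black, move to (3,7). |black|=4
Step 3: on WHITE (3,7): turn R to N, flip to black, move to (2,7). |black|=5
Step 4: on WHITE (2,7): turn R to E, flip to black, move to (2,8). |black|=6
Step 5: on BLACK (2,8): turn L to N, flip to white, move to (1,8). |black|=5
Step 6: on WHITE (1,8): turn R to E, flip to black, move to (1,9). |black|=6
Step 7: on WHITE (1,9): turn R to S, flip to black, move to (2,9). |black|=7
Step 8: on WHITE (2,9): turn R to W, flip to black, move to (2,8). |black|=8
Step 9: on WHITE (2,8): turn R to N, flip to black, move to (1,8). |black|=9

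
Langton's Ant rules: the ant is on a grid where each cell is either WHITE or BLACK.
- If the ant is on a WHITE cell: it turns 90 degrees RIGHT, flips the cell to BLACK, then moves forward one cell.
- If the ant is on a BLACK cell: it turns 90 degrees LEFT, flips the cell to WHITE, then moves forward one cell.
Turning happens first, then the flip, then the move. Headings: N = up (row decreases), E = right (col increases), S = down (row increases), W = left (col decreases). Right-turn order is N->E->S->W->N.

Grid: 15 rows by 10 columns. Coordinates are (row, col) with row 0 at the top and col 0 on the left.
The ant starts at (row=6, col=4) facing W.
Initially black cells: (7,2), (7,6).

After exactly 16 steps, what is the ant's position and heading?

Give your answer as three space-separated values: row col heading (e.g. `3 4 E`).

Step 1: on WHITE (6,4): turn R to N, flip to black, move to (5,4). |black|=3
Step 2: on WHITE (5,4): turn R to E, flip to black, move to (5,5). |black|=4
Step 3: on WHITE (5,5): turn R to S, flip to black, move to (6,5). |black|=5
Step 4: on WHITE (6,5): turn R to W, flip to black, move to (6,4). |black|=6
Step 5: on BLACK (6,4): turn L to S, flip to white, move to (7,4). |black|=5
Step 6: on WHITE (7,4): turn R to W, flip to black, move to (7,3). |black|=6
Step 7: on WHITE (7,3): turn R to N, flip to black, move to (6,3). |black|=7
Step 8: on WHITE (6,3): turn R to E, flip to black, move to (6,4). |black|=8
Step 9: on WHITE (6,4): turn R to S, flip to black, move to (7,4). |black|=9
Step 10: on BLACK (7,4): turn L to E, flip to white, move to (7,5). |black|=8
Step 11: on WHITE (7,5): turn R to S, flip to black, move to (8,5). |black|=9
Step 12: on WHITE (8,5): turn R to W, flip to black, move to (8,4). |black|=10
Step 13: on WHITE (8,4): turn R to N, flip to black, move to (7,4). |black|=11
Step 14: on WHITE (7,4): turn R to E, flip to black, move to (7,5). |black|=12
Step 15: on BLACK (7,5): turn L to N, flip to white, move to (6,5). |black|=11
Step 16: on BLACK (6,5): turn L to W, flip to white, move to (6,4). |black|=10

Answer: 6 4 W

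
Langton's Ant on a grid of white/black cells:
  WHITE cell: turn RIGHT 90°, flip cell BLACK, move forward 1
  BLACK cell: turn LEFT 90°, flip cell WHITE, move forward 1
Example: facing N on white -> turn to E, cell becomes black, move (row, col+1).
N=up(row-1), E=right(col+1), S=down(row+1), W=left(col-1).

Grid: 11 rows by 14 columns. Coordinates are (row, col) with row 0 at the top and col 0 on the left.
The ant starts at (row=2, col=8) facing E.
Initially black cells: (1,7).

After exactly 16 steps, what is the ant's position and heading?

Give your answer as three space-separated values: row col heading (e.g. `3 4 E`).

Answer: 0 10 E

Derivation:
Step 1: on WHITE (2,8): turn R to S, flip to black, move to (3,8). |black|=2
Step 2: on WHITE (3,8): turn R to W, flip to black, move to (3,7). |black|=3
Step 3: on WHITE (3,7): turn R to N, flip to black, move to (2,7). |black|=4
Step 4: on WHITE (2,7): turn R to E, flip to black, move to (2,8). |black|=5
Step 5: on BLACK (2,8): turn L to N, flip to white, move to (1,8). |black|=4
Step 6: on WHITE (1,8): turn R to E, flip to black, move to (1,9). |black|=5
Step 7: on WHITE (1,9): turn R to S, flip to black, move to (2,9). |black|=6
Step 8: on WHITE (2,9): turn R to W, flip to black, move to (2,8). |black|=7
Step 9: on WHITE (2,8): turn R to N, flip to black, move to (1,8). |black|=8
Step 10: on BLACK (1,8): turn L to W, flip to white, move to (1,7). |black|=7
Step 11: on BLACK (1,7): turn L to S, flip to white, move to (2,7). |black|=6
Step 12: on BLACK (2,7): turn L to E, flip to white, move to (2,8). |black|=5
Step 13: on BLACK (2,8): turn L to N, flip to white, move to (1,8). |black|=4
Step 14: on WHITE (1,8): turn R to E, flip to black, move to (1,9). |black|=5
Step 15: on BLACK (1,9): turn L to N, flip to white, move to (0,9). |black|=4
Step 16: on WHITE (0,9): turn R to E, flip to black, move to (0,10). |black|=5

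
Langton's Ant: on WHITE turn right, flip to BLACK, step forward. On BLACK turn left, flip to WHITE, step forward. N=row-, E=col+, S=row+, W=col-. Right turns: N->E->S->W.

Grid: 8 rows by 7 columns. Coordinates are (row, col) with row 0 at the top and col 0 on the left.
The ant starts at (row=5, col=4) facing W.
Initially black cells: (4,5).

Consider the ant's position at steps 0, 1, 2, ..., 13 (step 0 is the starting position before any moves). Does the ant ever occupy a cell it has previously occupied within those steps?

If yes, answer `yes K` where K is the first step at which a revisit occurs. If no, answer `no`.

Step 1: on WHITE (5,4): turn R to N, flip to black, move to (4,4). |black|=2 — new cell
Step 2: on WHITE (4,4): turn R to E, flip to black, move to (4,5). |black|=3 — new cell
Step 3: on BLACK (4,5): turn L to N, flip to white, move to (3,5). |black|=2 — new cell
Step 4: on WHITE (3,5): turn R to E, flip to black, move to (3,6). |black|=3 — new cell
Step 5: on WHITE (3,6): turn R to S, flip to black, move to (4,6). |black|=4 — new cell
Step 6: on WHITE (4,6): turn R to W, flip to black, move to (4,5). |black|=5 — REVISIT

Answer: yes 6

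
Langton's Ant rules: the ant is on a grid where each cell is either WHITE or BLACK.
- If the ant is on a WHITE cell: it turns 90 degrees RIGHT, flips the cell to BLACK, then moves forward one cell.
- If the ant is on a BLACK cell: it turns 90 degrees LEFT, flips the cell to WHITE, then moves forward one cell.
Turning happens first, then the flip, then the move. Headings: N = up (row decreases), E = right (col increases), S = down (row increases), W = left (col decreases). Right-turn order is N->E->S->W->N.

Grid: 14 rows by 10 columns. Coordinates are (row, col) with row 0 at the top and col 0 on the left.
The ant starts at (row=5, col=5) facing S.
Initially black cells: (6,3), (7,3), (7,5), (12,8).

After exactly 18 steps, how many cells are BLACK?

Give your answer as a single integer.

Step 1: on WHITE (5,5): turn R to W, flip to black, move to (5,4). |black|=5
Step 2: on WHITE (5,4): turn R to N, flip to black, move to (4,4). |black|=6
Step 3: on WHITE (4,4): turn R to E, flip to black, move to (4,5). |black|=7
Step 4: on WHITE (4,5): turn R to S, flip to black, move to (5,5). |black|=8
Step 5: on BLACK (5,5): turn L to E, flip to white, move to (5,6). |black|=7
Step 6: on WHITE (5,6): turn R to S, flip to black, move to (6,6). |black|=8
Step 7: on WHITE (6,6): turn R to W, flip to black, move to (6,5). |black|=9
Step 8: on WHITE (6,5): turn R to N, flip to black, move to (5,5). |black|=10
Step 9: on WHITE (5,5): turn R to E, flip to black, move to (5,6). |black|=11
Step 10: on BLACK (5,6): turn L to N, flip to white, move to (4,6). |black|=10
Step 11: on WHITE (4,6): turn R to E, flip to black, move to (4,7). |black|=11
Step 12: on WHITE (4,7): turn R to S, flip to black, move to (5,7). |black|=12
Step 13: on WHITE (5,7): turn R to W, flip to black, move to (5,6). |black|=13
Step 14: on WHITE (5,6): turn R to N, flip to black, move to (4,6). |black|=14
Step 15: on BLACK (4,6): turn L to W, flip to white, move to (4,5). |black|=13
Step 16: on BLACK (4,5): turn L to S, flip to white, move to (5,5). |black|=12
Step 17: on BLACK (5,5): turn L to E, flip to white, move to (5,6). |black|=11
Step 18: on BLACK (5,6): turn L to N, flip to white, move to (4,6). |black|=10

Answer: 10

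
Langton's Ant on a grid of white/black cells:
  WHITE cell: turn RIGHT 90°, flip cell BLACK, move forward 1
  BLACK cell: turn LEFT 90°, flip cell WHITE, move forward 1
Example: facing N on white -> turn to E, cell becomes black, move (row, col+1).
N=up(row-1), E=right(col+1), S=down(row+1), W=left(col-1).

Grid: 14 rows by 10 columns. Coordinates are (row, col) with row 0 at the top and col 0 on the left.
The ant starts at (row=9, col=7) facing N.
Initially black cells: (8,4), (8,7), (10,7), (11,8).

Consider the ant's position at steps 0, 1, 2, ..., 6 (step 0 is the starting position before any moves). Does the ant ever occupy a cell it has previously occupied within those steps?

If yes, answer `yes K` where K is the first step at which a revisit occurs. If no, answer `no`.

Answer: no

Derivation:
Step 1: on WHITE (9,7): turn R to E, flip to black, move to (9,8). |black|=5 — new cell
Step 2: on WHITE (9,8): turn R to S, flip to black, move to (10,8). |black|=6 — new cell
Step 3: on WHITE (10,8): turn R to W, flip to black, move to (10,7). |black|=7 — new cell
Step 4: on BLACK (10,7): turn L to S, flip to white, move to (11,7). |black|=6 — new cell
Step 5: on WHITE (11,7): turn R to W, flip to black, move to (11,6). |black|=7 — new cell
Step 6: on WHITE (11,6): turn R to N, flip to black, move to (10,6). |black|=8 — new cell
No revisit within 6 steps.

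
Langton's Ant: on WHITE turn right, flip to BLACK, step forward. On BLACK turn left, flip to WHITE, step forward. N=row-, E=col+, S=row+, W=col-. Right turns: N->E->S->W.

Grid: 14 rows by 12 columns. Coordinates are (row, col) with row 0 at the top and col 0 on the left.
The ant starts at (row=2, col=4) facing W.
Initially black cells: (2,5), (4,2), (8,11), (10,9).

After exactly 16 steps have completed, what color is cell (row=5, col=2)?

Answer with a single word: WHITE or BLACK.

Answer: WHITE

Derivation:
Step 1: on WHITE (2,4): turn R to N, flip to black, move to (1,4). |black|=5
Step 2: on WHITE (1,4): turn R to E, flip to black, move to (1,5). |black|=6
Step 3: on WHITE (1,5): turn R to S, flip to black, move to (2,5). |black|=7
Step 4: on BLACK (2,5): turn L to E, flip to white, move to (2,6). |black|=6
Step 5: on WHITE (2,6): turn R to S, flip to black, move to (3,6). |black|=7
Step 6: on WHITE (3,6): turn R to W, flip to black, move to (3,5). |black|=8
Step 7: on WHITE (3,5): turn R to N, flip to black, move to (2,5). |black|=9
Step 8: on WHITE (2,5): turn R to E, flip to black, move to (2,6). |black|=10
Step 9: on BLACK (2,6): turn L to N, flip to white, move to (1,6). |black|=9
Step 10: on WHITE (1,6): turn R to E, flip to black, move to (1,7). |black|=10
Step 11: on WHITE (1,7): turn R to S, flip to black, move to (2,7). |black|=11
Step 12: on WHITE (2,7): turn R to W, flip to black, move to (2,6). |black|=12
Step 13: on WHITE (2,6): turn R to N, flip to black, move to (1,6). |black|=13
Step 14: on BLACK (1,6): turn L to W, flip to white, move to (1,5). |black|=12
Step 15: on BLACK (1,5): turn L to S, flip to white, move to (2,5). |black|=11
Step 16: on BLACK (2,5): turn L to E, flip to white, move to (2,6). |black|=10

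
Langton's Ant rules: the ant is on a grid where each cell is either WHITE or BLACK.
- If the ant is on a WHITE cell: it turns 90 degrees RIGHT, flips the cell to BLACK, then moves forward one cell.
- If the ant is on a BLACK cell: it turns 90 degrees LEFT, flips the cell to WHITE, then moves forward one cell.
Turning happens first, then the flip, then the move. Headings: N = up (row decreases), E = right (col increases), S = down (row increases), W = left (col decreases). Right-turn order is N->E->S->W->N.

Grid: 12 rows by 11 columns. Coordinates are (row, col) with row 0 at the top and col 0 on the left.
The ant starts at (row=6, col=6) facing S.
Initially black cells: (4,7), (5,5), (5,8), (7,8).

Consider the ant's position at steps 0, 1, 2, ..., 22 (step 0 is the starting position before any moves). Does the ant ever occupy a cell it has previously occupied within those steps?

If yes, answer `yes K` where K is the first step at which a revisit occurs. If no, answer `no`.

Answer: yes 6

Derivation:
Step 1: on WHITE (6,6): turn R to W, flip to black, move to (6,5). |black|=5 — new cell
Step 2: on WHITE (6,5): turn R to N, flip to black, move to (5,5). |black|=6 — new cell
Step 3: on BLACK (5,5): turn L to W, flip to white, move to (5,4). |black|=5 — new cell
Step 4: on WHITE (5,4): turn R to N, flip to black, move to (4,4). |black|=6 — new cell
Step 5: on WHITE (4,4): turn R to E, flip to black, move to (4,5). |black|=7 — new cell
Step 6: on WHITE (4,5): turn R to S, flip to black, move to (5,5). |black|=8 — REVISIT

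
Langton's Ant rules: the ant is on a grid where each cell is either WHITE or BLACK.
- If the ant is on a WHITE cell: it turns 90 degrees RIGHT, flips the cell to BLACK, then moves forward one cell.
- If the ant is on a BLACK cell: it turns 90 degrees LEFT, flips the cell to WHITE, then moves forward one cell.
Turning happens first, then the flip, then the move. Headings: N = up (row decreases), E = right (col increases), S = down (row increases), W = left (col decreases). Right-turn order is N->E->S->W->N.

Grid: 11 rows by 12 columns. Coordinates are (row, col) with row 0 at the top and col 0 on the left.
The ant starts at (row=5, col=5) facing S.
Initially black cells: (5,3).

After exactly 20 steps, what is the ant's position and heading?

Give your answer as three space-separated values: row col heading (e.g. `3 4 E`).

Answer: 3 7 N

Derivation:
Step 1: on WHITE (5,5): turn R to W, flip to black, move to (5,4). |black|=2
Step 2: on WHITE (5,4): turn R to N, flip to black, move to (4,4). |black|=3
Step 3: on WHITE (4,4): turn R to E, flip to black, move to (4,5). |black|=4
Step 4: on WHITE (4,5): turn R to S, flip to black, move to (5,5). |black|=5
Step 5: on BLACK (5,5): turn L to E, flip to white, move to (5,6). |black|=4
Step 6: on WHITE (5,6): turn R to S, flip to black, move to (6,6). |black|=5
Step 7: on WHITE (6,6): turn R to W, flip to black, move to (6,5). |black|=6
Step 8: on WHITE (6,5): turn R to N, flip to black, move to (5,5). |black|=7
Step 9: on WHITE (5,5): turn R to E, flip to black, move to (5,6). |black|=8
Step 10: on BLACK (5,6): turn L to N, flip to white, move to (4,6). |black|=7
Step 11: on WHITE (4,6): turn R to E, flip to black, move to (4,7). |black|=8
Step 12: on WHITE (4,7): turn R to S, flip to black, move to (5,7). |black|=9
Step 13: on WHITE (5,7): turn R to W, flip to black, move to (5,6). |black|=10
Step 14: on WHITE (5,6): turn R to N, flip to black, move to (4,6). |black|=11
Step 15: on BLACK (4,6): turn L to W, flip to white, move to (4,5). |black|=10
Step 16: on BLACK (4,5): turn L to S, flip to white, move to (5,5). |black|=9
Step 17: on BLACK (5,5): turn L to E, flip to white, move to (5,6). |black|=8
Step 18: on BLACK (5,6): turn L to N, flip to white, move to (4,6). |black|=7
Step 19: on WHITE (4,6): turn R to E, flip to black, move to (4,7). |black|=8
Step 20: on BLACK (4,7): turn L to N, flip to white, move to (3,7). |black|=7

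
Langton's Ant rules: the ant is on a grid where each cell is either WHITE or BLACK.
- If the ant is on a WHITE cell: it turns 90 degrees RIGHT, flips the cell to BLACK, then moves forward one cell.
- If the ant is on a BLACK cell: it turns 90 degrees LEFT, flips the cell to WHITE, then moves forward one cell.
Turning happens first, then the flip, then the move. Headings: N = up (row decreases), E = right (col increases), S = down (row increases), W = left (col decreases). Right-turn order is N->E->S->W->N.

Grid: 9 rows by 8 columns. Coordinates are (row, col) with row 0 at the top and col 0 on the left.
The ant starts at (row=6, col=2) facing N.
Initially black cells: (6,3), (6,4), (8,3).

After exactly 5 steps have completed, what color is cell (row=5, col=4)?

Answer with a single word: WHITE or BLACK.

Answer: BLACK

Derivation:
Step 1: on WHITE (6,2): turn R to E, flip to black, move to (6,3). |black|=4
Step 2: on BLACK (6,3): turn L to N, flip to white, move to (5,3). |black|=3
Step 3: on WHITE (5,3): turn R to E, flip to black, move to (5,4). |black|=4
Step 4: on WHITE (5,4): turn R to S, flip to black, move to (6,4). |black|=5
Step 5: on BLACK (6,4): turn L to E, flip to white, move to (6,5). |black|=4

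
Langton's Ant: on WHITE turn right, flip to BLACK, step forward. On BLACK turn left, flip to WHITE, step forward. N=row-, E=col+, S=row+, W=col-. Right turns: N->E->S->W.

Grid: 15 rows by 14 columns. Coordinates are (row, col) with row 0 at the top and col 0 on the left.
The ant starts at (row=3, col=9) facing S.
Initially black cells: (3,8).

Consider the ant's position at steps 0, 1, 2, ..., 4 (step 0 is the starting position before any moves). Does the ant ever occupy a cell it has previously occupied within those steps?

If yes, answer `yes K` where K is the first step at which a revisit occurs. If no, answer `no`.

Step 1: on WHITE (3,9): turn R to W, flip to black, move to (3,8). |black|=2 — new cell
Step 2: on BLACK (3,8): turn L to S, flip to white, move to (4,8). |black|=1 — new cell
Step 3: on WHITE (4,8): turn R to W, flip to black, move to (4,7). |black|=2 — new cell
Step 4: on WHITE (4,7): turn R to N, flip to black, move to (3,7). |black|=3 — new cell
No revisit within 4 steps.

Answer: no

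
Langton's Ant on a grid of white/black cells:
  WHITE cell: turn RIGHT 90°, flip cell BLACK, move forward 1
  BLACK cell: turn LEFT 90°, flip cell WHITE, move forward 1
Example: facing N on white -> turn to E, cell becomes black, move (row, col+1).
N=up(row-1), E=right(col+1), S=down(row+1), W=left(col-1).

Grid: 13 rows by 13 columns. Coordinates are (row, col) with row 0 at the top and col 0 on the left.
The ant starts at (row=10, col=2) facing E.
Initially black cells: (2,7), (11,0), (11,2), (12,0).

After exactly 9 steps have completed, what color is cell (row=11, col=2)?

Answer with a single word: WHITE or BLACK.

Step 1: on WHITE (10,2): turn R to S, flip to black, move to (11,2). |black|=5
Step 2: on BLACK (11,2): turn L to E, flip to white, move to (11,3). |black|=4
Step 3: on WHITE (11,3): turn R to S, flip to black, move to (12,3). |black|=5
Step 4: on WHITE (12,3): turn R to W, flip to black, move to (12,2). |black|=6
Step 5: on WHITE (12,2): turn R to N, flip to black, move to (11,2). |black|=7
Step 6: on WHITE (11,2): turn R to E, flip to black, move to (11,3). |black|=8
Step 7: on BLACK (11,3): turn L to N, flip to white, move to (10,3). |black|=7
Step 8: on WHITE (10,3): turn R to E, flip to black, move to (10,4). |black|=8
Step 9: on WHITE (10,4): turn R to S, flip to black, move to (11,4). |black|=9

Answer: BLACK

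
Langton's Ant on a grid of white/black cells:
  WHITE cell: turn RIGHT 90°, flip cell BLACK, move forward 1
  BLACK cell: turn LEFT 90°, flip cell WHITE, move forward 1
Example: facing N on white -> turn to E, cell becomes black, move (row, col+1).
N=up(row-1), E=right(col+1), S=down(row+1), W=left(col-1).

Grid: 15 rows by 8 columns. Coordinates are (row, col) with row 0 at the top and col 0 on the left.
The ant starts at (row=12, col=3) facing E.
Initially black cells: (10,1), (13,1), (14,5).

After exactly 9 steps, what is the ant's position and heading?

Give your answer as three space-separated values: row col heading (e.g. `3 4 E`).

Answer: 11 3 N

Derivation:
Step 1: on WHITE (12,3): turn R to S, flip to black, move to (13,3). |black|=4
Step 2: on WHITE (13,3): turn R to W, flip to black, move to (13,2). |black|=5
Step 3: on WHITE (13,2): turn R to N, flip to black, move to (12,2). |black|=6
Step 4: on WHITE (12,2): turn R to E, flip to black, move to (12,3). |black|=7
Step 5: on BLACK (12,3): turn L to N, flip to white, move to (11,3). |black|=6
Step 6: on WHITE (11,3): turn R to E, flip to black, move to (11,4). |black|=7
Step 7: on WHITE (11,4): turn R to S, flip to black, move to (12,4). |black|=8
Step 8: on WHITE (12,4): turn R to W, flip to black, move to (12,3). |black|=9
Step 9: on WHITE (12,3): turn R to N, flip to black, move to (11,3). |black|=10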